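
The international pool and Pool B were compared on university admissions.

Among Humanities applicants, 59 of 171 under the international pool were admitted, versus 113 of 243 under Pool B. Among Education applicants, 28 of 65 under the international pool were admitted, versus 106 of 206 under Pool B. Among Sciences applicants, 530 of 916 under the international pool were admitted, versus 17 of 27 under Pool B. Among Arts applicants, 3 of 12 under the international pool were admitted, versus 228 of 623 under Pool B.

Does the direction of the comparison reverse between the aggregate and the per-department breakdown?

Humanities: the international pool 59/171 = 34.5%, Pool B 113/243 = 46.5% → Pool B
Education: the international pool 28/65 = 43.1%, Pool B 106/206 = 51.5% → Pool B
Sciences: the international pool 530/916 = 57.9%, Pool B 17/27 = 63.0% → Pool B
Arts: the international pool 3/12 = 25.0%, Pool B 228/623 = 36.6% → Pool B
Overall: the international pool 620/1164 = 53.3%, Pool B 464/1099 = 42.2% → the international pool
Pool B wins each department group but the international pool wins overall — the comparison reverses. Pool B's applicants skew toward Arts, which has a lower base rate.

Yes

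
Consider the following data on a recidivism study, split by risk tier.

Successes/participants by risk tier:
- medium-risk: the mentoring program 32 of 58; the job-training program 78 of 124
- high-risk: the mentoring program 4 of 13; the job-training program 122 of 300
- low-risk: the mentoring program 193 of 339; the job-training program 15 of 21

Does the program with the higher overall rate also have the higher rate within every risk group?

Medium-risk: the mentoring program 32/58 = 55.2%, the job-training program 78/124 = 62.9% → the job-training program
High-risk: the mentoring program 4/13 = 30.8%, the job-training program 122/300 = 40.7% → the job-training program
Low-risk: the mentoring program 193/339 = 56.9%, the job-training program 15/21 = 71.4% → the job-training program
Overall: the mentoring program 229/410 = 55.9%, the job-training program 215/445 = 48.3% → the mentoring program
The job-training program wins each risk group but the mentoring program wins overall — the comparison reverses. The job-training program's participants skew toward high-risk, which has a lower base rate.

No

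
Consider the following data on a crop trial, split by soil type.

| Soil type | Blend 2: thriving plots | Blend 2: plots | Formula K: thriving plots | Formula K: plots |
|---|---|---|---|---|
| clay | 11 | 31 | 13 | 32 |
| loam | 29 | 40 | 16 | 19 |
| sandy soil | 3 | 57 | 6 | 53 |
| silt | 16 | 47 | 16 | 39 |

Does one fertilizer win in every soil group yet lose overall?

No

Clay: Blend 2 11/31 = 35.5%, Formula K 13/32 = 40.6% → Formula K
Loam: Blend 2 29/40 = 72.5%, Formula K 16/19 = 84.2% → Formula K
Sandy soil: Blend 2 3/57 = 5.3%, Formula K 6/53 = 11.3% → Formula K
Silt: Blend 2 16/47 = 34.0%, Formula K 16/39 = 41.0% → Formula K
Overall: Blend 2 59/175 = 33.7%, Formula K 51/143 = 35.7% → Formula K
Formula K wins overall and in every soil group — no reversal.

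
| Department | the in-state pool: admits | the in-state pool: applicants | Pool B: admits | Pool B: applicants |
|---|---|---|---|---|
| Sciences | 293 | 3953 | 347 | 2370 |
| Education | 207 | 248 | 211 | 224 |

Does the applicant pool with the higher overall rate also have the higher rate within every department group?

Yes

Sciences: the in-state pool 293/3953 = 7.4%, Pool B 347/2370 = 14.6% → Pool B
Education: the in-state pool 207/248 = 83.5%, Pool B 211/224 = 94.2% → Pool B
Overall: the in-state pool 500/4201 = 11.9%, Pool B 558/2594 = 21.5% → Pool B
Pool B wins overall and in every department group — no reversal.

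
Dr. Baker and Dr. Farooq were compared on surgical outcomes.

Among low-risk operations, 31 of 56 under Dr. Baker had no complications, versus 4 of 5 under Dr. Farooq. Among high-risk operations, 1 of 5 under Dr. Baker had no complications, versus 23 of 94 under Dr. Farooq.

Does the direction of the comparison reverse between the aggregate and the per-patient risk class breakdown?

Low-risk: Dr. Baker 31/56 = 55.4%, Dr. Farooq 4/5 = 80.0% → Dr. Farooq
High-risk: Dr. Baker 1/5 = 20.0%, Dr. Farooq 23/94 = 24.5% → Dr. Farooq
Overall: Dr. Baker 32/61 = 52.5%, Dr. Farooq 27/99 = 27.3% → Dr. Baker
Dr. Farooq wins each patient risk group but Dr. Baker wins overall — the comparison reverses. Dr. Farooq's operations skew toward high-risk, which has a lower base rate.

Yes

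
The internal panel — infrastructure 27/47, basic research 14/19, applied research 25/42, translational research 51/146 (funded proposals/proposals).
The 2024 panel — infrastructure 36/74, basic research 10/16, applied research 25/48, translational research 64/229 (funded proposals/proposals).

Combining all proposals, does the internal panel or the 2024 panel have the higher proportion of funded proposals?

the internal panel

Infrastructure: the internal panel 27/47 = 57.4%, the 2024 panel 36/74 = 48.6% → the internal panel
Basic research: the internal panel 14/19 = 73.7%, the 2024 panel 10/16 = 62.5% → the internal panel
Applied research: the internal panel 25/42 = 59.5%, the 2024 panel 25/48 = 52.1% → the internal panel
Translational research: the internal panel 51/146 = 34.9%, the 2024 panel 64/229 = 27.9% → the internal panel
Overall: the internal panel 117/254 = 46.1%, the 2024 panel 135/367 = 36.8% → the internal panel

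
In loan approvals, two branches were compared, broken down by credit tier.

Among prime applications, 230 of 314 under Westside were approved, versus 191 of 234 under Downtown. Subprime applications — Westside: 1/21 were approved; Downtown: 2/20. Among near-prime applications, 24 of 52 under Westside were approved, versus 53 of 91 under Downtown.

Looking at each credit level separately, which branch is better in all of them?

Prime: Westside 230/314 = 73.2%, Downtown 191/234 = 81.6% → Downtown
Subprime: Westside 1/21 = 4.8%, Downtown 2/20 = 10.0% → Downtown
Near-prime: Westside 24/52 = 46.2%, Downtown 53/91 = 58.2% → Downtown
Downtown has the higher rate in all 3 groups.

Downtown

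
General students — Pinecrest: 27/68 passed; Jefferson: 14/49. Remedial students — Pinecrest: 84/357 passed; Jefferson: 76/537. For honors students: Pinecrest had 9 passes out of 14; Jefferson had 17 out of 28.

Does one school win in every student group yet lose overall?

No

General: Pinecrest 27/68 = 39.7%, Jefferson 14/49 = 28.6% → Pinecrest
Remedial: Pinecrest 84/357 = 23.5%, Jefferson 76/537 = 14.2% → Pinecrest
Honors: Pinecrest 9/14 = 64.3%, Jefferson 17/28 = 60.7% → Pinecrest
Overall: Pinecrest 120/439 = 27.3%, Jefferson 107/614 = 17.4% → Pinecrest
Pinecrest wins overall and in every student group — no reversal.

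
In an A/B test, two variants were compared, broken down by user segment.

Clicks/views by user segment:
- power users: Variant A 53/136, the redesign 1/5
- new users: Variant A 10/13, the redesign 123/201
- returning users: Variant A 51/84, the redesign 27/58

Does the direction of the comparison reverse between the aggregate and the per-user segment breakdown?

Yes

Power users: Variant A 53/136 = 39.0%, the redesign 1/5 = 20.0% → Variant A
New users: Variant A 10/13 = 76.9%, the redesign 123/201 = 61.2% → Variant A
Returning users: Variant A 51/84 = 60.7%, the redesign 27/58 = 46.6% → Variant A
Overall: Variant A 114/233 = 48.9%, the redesign 151/264 = 57.2% → the redesign
Variant A wins each user group but the redesign wins overall — the comparison reverses. Variant A's views skew toward power users, which has a lower base rate.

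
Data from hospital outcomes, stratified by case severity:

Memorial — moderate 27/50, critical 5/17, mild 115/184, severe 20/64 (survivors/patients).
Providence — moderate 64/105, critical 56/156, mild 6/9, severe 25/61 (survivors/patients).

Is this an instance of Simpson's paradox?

Yes

Moderate: Memorial 27/50 = 54.0%, Providence 64/105 = 61.0% → Providence
Critical: Memorial 5/17 = 29.4%, Providence 56/156 = 35.9% → Providence
Mild: Memorial 115/184 = 62.5%, Providence 6/9 = 66.7% → Providence
Severe: Memorial 20/64 = 31.2%, Providence 25/61 = 41.0% → Providence
Overall: Memorial 167/315 = 53.0%, Providence 151/331 = 45.6% → Memorial
Providence wins each case group but Memorial wins overall — the comparison reverses. Providence's patients skew toward critical, which has a lower base rate.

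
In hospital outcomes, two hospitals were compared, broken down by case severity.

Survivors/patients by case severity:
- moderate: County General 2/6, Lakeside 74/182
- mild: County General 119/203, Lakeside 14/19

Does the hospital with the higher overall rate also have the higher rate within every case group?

Moderate: County General 2/6 = 33.3%, Lakeside 74/182 = 40.7% → Lakeside
Mild: County General 119/203 = 58.6%, Lakeside 14/19 = 73.7% → Lakeside
Overall: County General 121/209 = 57.9%, Lakeside 88/201 = 43.8% → County General
Lakeside wins each case group but County General wins overall — the comparison reverses. Lakeside's patients skew toward moderate, which has a lower base rate.

No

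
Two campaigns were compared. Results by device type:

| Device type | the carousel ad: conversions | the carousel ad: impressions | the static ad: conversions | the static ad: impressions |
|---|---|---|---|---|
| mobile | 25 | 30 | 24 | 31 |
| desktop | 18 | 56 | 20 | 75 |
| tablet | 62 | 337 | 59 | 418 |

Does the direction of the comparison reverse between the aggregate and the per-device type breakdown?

Mobile: the carousel ad 25/30 = 83.3%, the static ad 24/31 = 77.4% → the carousel ad
Desktop: the carousel ad 18/56 = 32.1%, the static ad 20/75 = 26.7% → the carousel ad
Tablet: the carousel ad 62/337 = 18.4%, the static ad 59/418 = 14.1% → the carousel ad
Overall: the carousel ad 105/423 = 24.8%, the static ad 103/524 = 19.7% → the carousel ad
The carousel ad wins overall and in every device group — no reversal.

No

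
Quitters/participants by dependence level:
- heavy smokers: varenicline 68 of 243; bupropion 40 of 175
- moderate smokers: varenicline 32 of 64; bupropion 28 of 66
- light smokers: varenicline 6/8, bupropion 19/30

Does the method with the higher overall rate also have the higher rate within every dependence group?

Yes

Heavy smokers: varenicline 68/243 = 28.0%, bupropion 40/175 = 22.9% → varenicline
Moderate smokers: varenicline 32/64 = 50.0%, bupropion 28/66 = 42.4% → varenicline
Light smokers: varenicline 6/8 = 75.0%, bupropion 19/30 = 63.3% → varenicline
Overall: varenicline 106/315 = 33.7%, bupropion 87/271 = 32.1% → varenicline
Varenicline wins overall and in every dependence group — no reversal.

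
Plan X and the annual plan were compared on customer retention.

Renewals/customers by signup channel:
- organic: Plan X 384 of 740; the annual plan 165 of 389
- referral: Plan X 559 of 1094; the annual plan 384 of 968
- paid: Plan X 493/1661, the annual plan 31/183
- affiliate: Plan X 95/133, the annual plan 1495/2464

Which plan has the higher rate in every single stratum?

Plan X

Organic: Plan X 384/740 = 51.9%, the annual plan 165/389 = 42.4% → Plan X
Referral: Plan X 559/1094 = 51.1%, the annual plan 384/968 = 39.7% → Plan X
Paid: Plan X 493/1661 = 29.7%, the annual plan 31/183 = 16.9% → Plan X
Affiliate: Plan X 95/133 = 71.4%, the annual plan 1495/2464 = 60.7% → Plan X
Plan X has the higher rate in all 4 groups.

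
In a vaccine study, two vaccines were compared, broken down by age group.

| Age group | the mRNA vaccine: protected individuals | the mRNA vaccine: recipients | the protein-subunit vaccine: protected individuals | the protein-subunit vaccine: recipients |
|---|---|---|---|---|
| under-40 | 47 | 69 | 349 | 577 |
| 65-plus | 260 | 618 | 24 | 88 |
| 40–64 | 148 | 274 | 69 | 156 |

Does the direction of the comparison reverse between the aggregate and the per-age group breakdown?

Yes

Under-40: the mRNA vaccine 47/69 = 68.1%, the protein-subunit vaccine 349/577 = 60.5% → the mRNA vaccine
65-plus: the mRNA vaccine 260/618 = 42.1%, the protein-subunit vaccine 24/88 = 27.3% → the mRNA vaccine
40–64: the mRNA vaccine 148/274 = 54.0%, the protein-subunit vaccine 69/156 = 44.2% → the mRNA vaccine
Overall: the mRNA vaccine 455/961 = 47.3%, the protein-subunit vaccine 442/821 = 53.8% → the protein-subunit vaccine
The mRNA vaccine wins each age group but the protein-subunit vaccine wins overall — the comparison reverses. The mRNA vaccine's recipients skew toward 65-plus, which has a lower base rate.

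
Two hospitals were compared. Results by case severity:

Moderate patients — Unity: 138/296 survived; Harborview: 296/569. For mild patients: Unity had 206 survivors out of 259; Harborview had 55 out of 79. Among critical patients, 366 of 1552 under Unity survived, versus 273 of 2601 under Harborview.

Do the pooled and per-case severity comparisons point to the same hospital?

Moderate: Unity 138/296 = 46.6%, Harborview 296/569 = 52.0% → Harborview
Mild: Unity 206/259 = 79.5%, Harborview 55/79 = 69.6% → Unity
Critical: Unity 366/1552 = 23.6%, Harborview 273/2601 = 10.5% → Unity
Overall: Unity 710/2107 = 33.7%, Harborview 624/3249 = 19.2% → Unity
Neither sweeps: Unity wins 2 of 3 groups, Harborview wins 1. Unity wins overall but not every group — no Simpson reversal.

No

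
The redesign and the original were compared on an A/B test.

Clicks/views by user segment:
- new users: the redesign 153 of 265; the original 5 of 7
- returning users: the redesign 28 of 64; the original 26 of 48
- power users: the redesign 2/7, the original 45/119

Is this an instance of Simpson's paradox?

Yes

New users: the redesign 153/265 = 57.7%, the original 5/7 = 71.4% → the original
Returning users: the redesign 28/64 = 43.8%, the original 26/48 = 54.2% → the original
Power users: the redesign 2/7 = 28.6%, the original 45/119 = 37.8% → the original
Overall: the redesign 183/336 = 54.5%, the original 76/174 = 43.7% → the redesign
The original wins each user group but the redesign wins overall — the comparison reverses. The original's views skew toward power users, which has a lower base rate.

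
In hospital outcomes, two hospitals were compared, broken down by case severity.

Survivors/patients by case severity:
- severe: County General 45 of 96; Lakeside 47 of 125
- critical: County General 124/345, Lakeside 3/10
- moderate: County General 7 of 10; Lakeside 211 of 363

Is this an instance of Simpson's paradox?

Severe: County General 45/96 = 46.9%, Lakeside 47/125 = 37.6% → County General
Critical: County General 124/345 = 35.9%, Lakeside 3/10 = 30.0% → County General
Moderate: County General 7/10 = 70.0%, Lakeside 211/363 = 58.1% → County General
Overall: County General 176/451 = 39.0%, Lakeside 261/498 = 52.4% → Lakeside
County General wins each case group but Lakeside wins overall — the comparison reverses. County General's patients skew toward critical, which has a lower base rate.

Yes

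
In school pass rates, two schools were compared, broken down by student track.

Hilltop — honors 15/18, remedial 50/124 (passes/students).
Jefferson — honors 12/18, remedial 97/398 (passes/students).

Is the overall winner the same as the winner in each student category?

Honors: Hilltop 15/18 = 83.3%, Jefferson 12/18 = 66.7% → Hilltop
Remedial: Hilltop 50/124 = 40.3%, Jefferson 97/398 = 24.4% → Hilltop
Overall: Hilltop 65/142 = 45.8%, Jefferson 109/416 = 26.2% → Hilltop
Hilltop wins overall and in every student group — no reversal.

Yes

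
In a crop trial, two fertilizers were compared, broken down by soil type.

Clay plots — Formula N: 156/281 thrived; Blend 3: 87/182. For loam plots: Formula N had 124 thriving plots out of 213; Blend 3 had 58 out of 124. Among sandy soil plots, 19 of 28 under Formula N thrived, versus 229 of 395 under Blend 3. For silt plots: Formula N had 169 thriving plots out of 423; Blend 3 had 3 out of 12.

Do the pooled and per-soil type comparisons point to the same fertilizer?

Clay: Formula N 156/281 = 55.5%, Blend 3 87/182 = 47.8% → Formula N
Loam: Formula N 124/213 = 58.2%, Blend 3 58/124 = 46.8% → Formula N
Sandy soil: Formula N 19/28 = 67.9%, Blend 3 229/395 = 58.0% → Formula N
Silt: Formula N 169/423 = 40.0%, Blend 3 3/12 = 25.0% → Formula N
Overall: Formula N 468/945 = 49.5%, Blend 3 377/713 = 52.9% → Blend 3
Formula N wins each soil group but Blend 3 wins overall — the comparison reverses. Formula N's plots skew toward silt, which has a lower base rate.

No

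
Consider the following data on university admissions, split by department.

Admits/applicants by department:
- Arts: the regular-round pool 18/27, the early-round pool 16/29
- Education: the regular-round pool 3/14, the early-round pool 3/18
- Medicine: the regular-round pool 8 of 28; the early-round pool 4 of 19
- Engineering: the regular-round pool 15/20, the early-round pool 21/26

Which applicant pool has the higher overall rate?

Arts: the regular-round pool 18/27 = 66.7%, the early-round pool 16/29 = 55.2% → the regular-round pool
Education: the regular-round pool 3/14 = 21.4%, the early-round pool 3/18 = 16.7% → the regular-round pool
Medicine: the regular-round pool 8/28 = 28.6%, the early-round pool 4/19 = 21.1% → the regular-round pool
Engineering: the regular-round pool 15/20 = 75.0%, the early-round pool 21/26 = 80.8% → the early-round pool
Overall: the regular-round pool 44/89 = 49.4%, the early-round pool 44/92 = 47.8% → the regular-round pool
(Neither sweeps every department group, but the regular-round pool has the higher pooled rate.)

the regular-round pool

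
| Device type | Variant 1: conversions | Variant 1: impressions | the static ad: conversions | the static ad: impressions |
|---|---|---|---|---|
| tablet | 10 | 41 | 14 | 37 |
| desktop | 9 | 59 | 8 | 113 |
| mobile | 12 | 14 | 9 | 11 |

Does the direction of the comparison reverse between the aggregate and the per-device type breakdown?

No

Tablet: Variant 1 10/41 = 24.4%, the static ad 14/37 = 37.8% → the static ad
Desktop: Variant 1 9/59 = 15.3%, the static ad 8/113 = 7.1% → Variant 1
Mobile: Variant 1 12/14 = 85.7%, the static ad 9/11 = 81.8% → Variant 1
Overall: Variant 1 31/114 = 27.2%, the static ad 31/161 = 19.3% → Variant 1
Neither sweeps: Variant 1 wins 2 of 3 groups, the static ad wins 1. Variant 1 wins overall but not every group — no Simpson reversal.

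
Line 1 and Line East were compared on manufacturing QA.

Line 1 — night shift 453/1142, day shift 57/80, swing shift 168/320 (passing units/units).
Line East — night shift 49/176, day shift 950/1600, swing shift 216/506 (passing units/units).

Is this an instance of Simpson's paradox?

Night shift: Line 1 453/1142 = 39.7%, Line East 49/176 = 27.8% → Line 1
Day shift: Line 1 57/80 = 71.2%, Line East 950/1600 = 59.4% → Line 1
Swing shift: Line 1 168/320 = 52.5%, Line East 216/506 = 42.7% → Line 1
Overall: Line 1 678/1542 = 44.0%, Line East 1215/2282 = 53.2% → Line East
Line 1 wins each shift group but Line East wins overall — the comparison reverses. Line 1's units skew toward night shift, which has a lower base rate.

Yes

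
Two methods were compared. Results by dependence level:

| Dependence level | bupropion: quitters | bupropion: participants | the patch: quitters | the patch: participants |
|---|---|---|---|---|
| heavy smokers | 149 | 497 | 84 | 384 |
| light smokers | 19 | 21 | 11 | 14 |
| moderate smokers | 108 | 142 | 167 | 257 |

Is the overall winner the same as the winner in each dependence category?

Heavy smokers: bupropion 149/497 = 30.0%, the patch 84/384 = 21.9% → bupropion
Light smokers: bupropion 19/21 = 90.5%, the patch 11/14 = 78.6% → bupropion
Moderate smokers: bupropion 108/142 = 76.1%, the patch 167/257 = 65.0% → bupropion
Overall: bupropion 276/660 = 41.8%, the patch 262/655 = 40.0% → bupropion
Bupropion wins overall and in every dependence group — no reversal.

Yes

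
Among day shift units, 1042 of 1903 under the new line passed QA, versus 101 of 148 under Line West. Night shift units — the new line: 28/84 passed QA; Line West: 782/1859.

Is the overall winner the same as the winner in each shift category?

No

Day shift: the new line 1042/1903 = 54.8%, Line West 101/148 = 68.2% → Line West
Night shift: the new line 28/84 = 33.3%, Line West 782/1859 = 42.1% → Line West
Overall: the new line 1070/1987 = 53.9%, Line West 883/2007 = 44.0% → the new line
Line West wins each shift group but the new line wins overall — the comparison reverses. Line West's units skew toward night shift, which has a lower base rate.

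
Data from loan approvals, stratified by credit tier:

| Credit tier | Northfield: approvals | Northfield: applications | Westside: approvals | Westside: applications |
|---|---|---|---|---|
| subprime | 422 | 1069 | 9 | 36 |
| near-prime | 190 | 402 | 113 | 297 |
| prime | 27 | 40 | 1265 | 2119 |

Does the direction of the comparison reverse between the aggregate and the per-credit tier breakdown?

Subprime: Northfield 422/1069 = 39.5%, Westside 9/36 = 25.0% → Northfield
Near-prime: Northfield 190/402 = 47.3%, Westside 113/297 = 38.0% → Northfield
Prime: Northfield 27/40 = 67.5%, Westside 1265/2119 = 59.7% → Northfield
Overall: Northfield 639/1511 = 42.3%, Westside 1387/2452 = 56.6% → Westside
Northfield wins each credit group but Westside wins overall — the comparison reverses. Northfield's applications skew toward subprime, which has a lower base rate.

Yes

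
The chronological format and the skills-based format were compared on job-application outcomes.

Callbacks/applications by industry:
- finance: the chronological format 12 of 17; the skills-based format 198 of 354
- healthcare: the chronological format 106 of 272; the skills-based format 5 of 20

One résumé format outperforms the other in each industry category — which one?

the chronological format

Finance: the chronological format 12/17 = 70.6%, the skills-based format 198/354 = 55.9% → the chronological format
Healthcare: the chronological format 106/272 = 39.0%, the skills-based format 5/20 = 25.0% → the chronological format
The chronological format has the higher rate in both groups.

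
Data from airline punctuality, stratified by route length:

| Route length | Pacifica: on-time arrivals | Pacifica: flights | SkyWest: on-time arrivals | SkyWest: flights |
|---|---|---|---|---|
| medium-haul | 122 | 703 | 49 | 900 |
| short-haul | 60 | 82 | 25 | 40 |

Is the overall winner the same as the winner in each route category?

Medium-haul: Pacifica 122/703 = 17.4%, SkyWest 49/900 = 5.4% → Pacifica
Short-haul: Pacifica 60/82 = 73.2%, SkyWest 25/40 = 62.5% → Pacifica
Overall: Pacifica 182/785 = 23.2%, SkyWest 74/940 = 7.9% → Pacifica
Pacifica wins overall and in every route group — no reversal.

Yes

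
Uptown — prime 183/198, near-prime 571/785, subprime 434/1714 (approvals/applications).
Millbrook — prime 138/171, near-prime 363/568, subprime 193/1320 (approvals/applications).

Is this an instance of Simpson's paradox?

Prime: Uptown 183/198 = 92.4%, Millbrook 138/171 = 80.7% → Uptown
Near-prime: Uptown 571/785 = 72.7%, Millbrook 363/568 = 63.9% → Uptown
Subprime: Uptown 434/1714 = 25.3%, Millbrook 193/1320 = 14.6% → Uptown
Overall: Uptown 1188/2697 = 44.0%, Millbrook 694/2059 = 33.7% → Uptown
Uptown wins overall and in every credit group — no reversal.

No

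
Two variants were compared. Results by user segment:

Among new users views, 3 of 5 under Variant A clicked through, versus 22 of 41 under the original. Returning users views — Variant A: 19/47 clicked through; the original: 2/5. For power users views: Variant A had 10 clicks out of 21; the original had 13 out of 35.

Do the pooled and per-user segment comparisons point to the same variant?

No

New users: Variant A 3/5 = 60.0%, the original 22/41 = 53.7% → Variant A
Returning users: Variant A 19/47 = 40.4%, the original 2/5 = 40.0% → Variant A
Power users: Variant A 10/21 = 47.6%, the original 13/35 = 37.1% → Variant A
Overall: Variant A 32/73 = 43.8%, the original 37/81 = 45.7% → the original
Variant A wins each user group but the original wins overall — the comparison reverses. Variant A's views skew toward returning users, which has a lower base rate.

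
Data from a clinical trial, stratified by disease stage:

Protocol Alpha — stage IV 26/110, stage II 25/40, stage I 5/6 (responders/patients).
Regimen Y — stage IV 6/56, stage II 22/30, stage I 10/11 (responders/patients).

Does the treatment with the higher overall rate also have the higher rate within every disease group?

Stage IV: Protocol Alpha 26/110 = 23.6%, Regimen Y 6/56 = 10.7% → Protocol Alpha
Stage II: Protocol Alpha 25/40 = 62.5%, Regimen Y 22/30 = 73.3% → Regimen Y
Stage I: Protocol Alpha 5/6 = 83.3%, Regimen Y 10/11 = 90.9% → Regimen Y
Overall: Protocol Alpha 56/156 = 35.9%, Regimen Y 38/97 = 39.2% → Regimen Y
Neither sweeps: Protocol Alpha wins 1 of 3 groups, Regimen Y wins 2. Regimen Y wins overall but not every group — no Simpson reversal.

No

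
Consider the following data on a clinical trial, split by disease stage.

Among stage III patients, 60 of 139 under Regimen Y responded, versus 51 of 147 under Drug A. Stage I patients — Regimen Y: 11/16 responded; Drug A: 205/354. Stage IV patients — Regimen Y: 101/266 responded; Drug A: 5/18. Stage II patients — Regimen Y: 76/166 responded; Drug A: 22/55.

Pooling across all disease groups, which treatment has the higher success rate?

Drug A

Stage III: Regimen Y 60/139 = 43.2%, Drug A 51/147 = 34.7% → Regimen Y
Stage I: Regimen Y 11/16 = 68.8%, Drug A 205/354 = 57.9% → Regimen Y
Stage IV: Regimen Y 101/266 = 38.0%, Drug A 5/18 = 27.8% → Regimen Y
Stage II: Regimen Y 76/166 = 45.8%, Drug A 22/55 = 40.0% → Regimen Y
Overall: Regimen Y 248/587 = 42.2%, Drug A 283/574 = 49.3% → Drug A
(Regimen Y wins every disease group but Drug A wins overall — Regimen Y's patients skew toward the low-rate stage IV group.)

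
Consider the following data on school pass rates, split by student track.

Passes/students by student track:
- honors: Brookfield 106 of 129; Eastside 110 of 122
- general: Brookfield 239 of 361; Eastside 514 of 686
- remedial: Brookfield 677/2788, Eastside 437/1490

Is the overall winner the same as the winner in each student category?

Yes

Honors: Brookfield 106/129 = 82.2%, Eastside 110/122 = 90.2% → Eastside
General: Brookfield 239/361 = 66.2%, Eastside 514/686 = 74.9% → Eastside
Remedial: Brookfield 677/2788 = 24.3%, Eastside 437/1490 = 29.3% → Eastside
Overall: Brookfield 1022/3278 = 31.2%, Eastside 1061/2298 = 46.2% → Eastside
Eastside wins overall and in every student group — no reversal.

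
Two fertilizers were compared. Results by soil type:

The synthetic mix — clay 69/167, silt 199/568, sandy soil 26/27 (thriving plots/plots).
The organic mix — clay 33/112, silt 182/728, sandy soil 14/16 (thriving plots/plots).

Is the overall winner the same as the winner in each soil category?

Yes

Clay: the synthetic mix 69/167 = 41.3%, the organic mix 33/112 = 29.5% → the synthetic mix
Silt: the synthetic mix 199/568 = 35.0%, the organic mix 182/728 = 25.0% → the synthetic mix
Sandy soil: the synthetic mix 26/27 = 96.3%, the organic mix 14/16 = 87.5% → the synthetic mix
Overall: the synthetic mix 294/762 = 38.6%, the organic mix 229/856 = 26.8% → the synthetic mix
The synthetic mix wins overall and in every soil group — no reversal.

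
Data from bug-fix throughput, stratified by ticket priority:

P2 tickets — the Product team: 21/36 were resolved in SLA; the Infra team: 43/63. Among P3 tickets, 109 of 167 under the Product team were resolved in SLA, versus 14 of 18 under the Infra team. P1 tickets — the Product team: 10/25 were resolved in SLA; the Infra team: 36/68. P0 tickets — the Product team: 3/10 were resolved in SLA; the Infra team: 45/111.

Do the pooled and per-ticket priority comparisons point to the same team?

P2: the Product team 21/36 = 58.3%, the Infra team 43/63 = 68.3% → the Infra team
P3: the Product team 109/167 = 65.3%, the Infra team 14/18 = 77.8% → the Infra team
P1: the Product team 10/25 = 40.0%, the Infra team 36/68 = 52.9% → the Infra team
P0: the Product team 3/10 = 30.0%, the Infra team 45/111 = 40.5% → the Infra team
Overall: the Product team 143/238 = 60.1%, the Infra team 138/260 = 53.1% → the Product team
The Infra team wins each ticket group but the Product team wins overall — the comparison reverses. The Infra team's tickets skew toward P0, which has a lower base rate.

No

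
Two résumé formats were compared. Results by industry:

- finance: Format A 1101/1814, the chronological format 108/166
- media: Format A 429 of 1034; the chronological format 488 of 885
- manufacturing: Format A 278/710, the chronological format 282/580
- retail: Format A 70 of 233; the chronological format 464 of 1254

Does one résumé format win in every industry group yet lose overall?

Finance: Format A 1101/1814 = 60.7%, the chronological format 108/166 = 65.1% → the chronological format
Media: Format A 429/1034 = 41.5%, the chronological format 488/885 = 55.1% → the chronological format
Manufacturing: Format A 278/710 = 39.2%, the chronological format 282/580 = 48.6% → the chronological format
Retail: Format A 70/233 = 30.0%, the chronological format 464/1254 = 37.0% → the chronological format
Overall: Format A 1878/3791 = 49.5%, the chronological format 1342/2885 = 46.5% → Format A
The chronological format wins each industry group but Format A wins overall — the comparison reverses. The chronological format's applications skew toward retail, which has a lower base rate.

Yes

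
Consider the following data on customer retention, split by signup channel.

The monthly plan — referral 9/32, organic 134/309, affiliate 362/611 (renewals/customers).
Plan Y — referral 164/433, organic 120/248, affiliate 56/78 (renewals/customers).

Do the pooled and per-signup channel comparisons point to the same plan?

Referral: the monthly plan 9/32 = 28.1%, Plan Y 164/433 = 37.9% → Plan Y
Organic: the monthly plan 134/309 = 43.4%, Plan Y 120/248 = 48.4% → Plan Y
Affiliate: the monthly plan 362/611 = 59.2%, Plan Y 56/78 = 71.8% → Plan Y
Overall: the monthly plan 505/952 = 53.0%, Plan Y 340/759 = 44.8% → the monthly plan
Plan Y wins each signup group but the monthly plan wins overall — the comparison reverses. Plan Y's customers skew toward referral, which has a lower base rate.

No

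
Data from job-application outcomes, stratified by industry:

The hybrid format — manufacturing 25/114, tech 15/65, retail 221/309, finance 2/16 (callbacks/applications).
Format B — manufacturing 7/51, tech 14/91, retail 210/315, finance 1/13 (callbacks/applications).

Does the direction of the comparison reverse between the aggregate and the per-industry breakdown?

No

Manufacturing: the hybrid format 25/114 = 21.9%, Format B 7/51 = 13.7% → the hybrid format
Tech: the hybrid format 15/65 = 23.1%, Format B 14/91 = 15.4% → the hybrid format
Retail: the hybrid format 221/309 = 71.5%, Format B 210/315 = 66.7% → the hybrid format
Finance: the hybrid format 2/16 = 12.5%, Format B 1/13 = 7.7% → the hybrid format
Overall: the hybrid format 263/504 = 52.2%, Format B 232/470 = 49.4% → the hybrid format
The hybrid format wins overall and in every industry group — no reversal.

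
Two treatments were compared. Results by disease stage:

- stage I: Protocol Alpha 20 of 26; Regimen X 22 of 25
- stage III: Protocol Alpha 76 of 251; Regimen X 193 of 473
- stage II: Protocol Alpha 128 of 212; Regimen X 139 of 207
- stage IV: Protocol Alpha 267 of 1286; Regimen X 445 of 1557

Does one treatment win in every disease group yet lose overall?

Stage I: Protocol Alpha 20/26 = 76.9%, Regimen X 22/25 = 88.0% → Regimen X
Stage III: Protocol Alpha 76/251 = 30.3%, Regimen X 193/473 = 40.8% → Regimen X
Stage II: Protocol Alpha 128/212 = 60.4%, Regimen X 139/207 = 67.1% → Regimen X
Stage IV: Protocol Alpha 267/1286 = 20.8%, Regimen X 445/1557 = 28.6% → Regimen X
Overall: Protocol Alpha 491/1775 = 27.7%, Regimen X 799/2262 = 35.3% → Regimen X
Regimen X wins overall and in every disease group — no reversal.

No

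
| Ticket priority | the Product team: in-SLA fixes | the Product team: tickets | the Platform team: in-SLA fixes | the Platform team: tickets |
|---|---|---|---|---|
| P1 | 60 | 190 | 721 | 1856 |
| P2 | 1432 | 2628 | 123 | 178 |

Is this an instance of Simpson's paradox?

P1: the Product team 60/190 = 31.6%, the Platform team 721/1856 = 38.8% → the Platform team
P2: the Product team 1432/2628 = 54.5%, the Platform team 123/178 = 69.1% → the Platform team
Overall: the Product team 1492/2818 = 52.9%, the Platform team 844/2034 = 41.5% → the Product team
The Platform team wins each ticket group but the Product team wins overall — the comparison reverses. The Platform team's tickets skew toward P1, which has a lower base rate.

Yes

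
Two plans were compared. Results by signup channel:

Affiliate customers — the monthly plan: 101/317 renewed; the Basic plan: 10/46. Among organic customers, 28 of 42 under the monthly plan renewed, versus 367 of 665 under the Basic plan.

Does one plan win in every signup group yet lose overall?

Affiliate: the monthly plan 101/317 = 31.9%, the Basic plan 10/46 = 21.7% → the monthly plan
Organic: the monthly plan 28/42 = 66.7%, the Basic plan 367/665 = 55.2% → the monthly plan
Overall: the monthly plan 129/359 = 35.9%, the Basic plan 377/711 = 53.0% → the Basic plan
The monthly plan wins each signup group but the Basic plan wins overall — the comparison reverses. The monthly plan's customers skew toward affiliate, which has a lower base rate.

Yes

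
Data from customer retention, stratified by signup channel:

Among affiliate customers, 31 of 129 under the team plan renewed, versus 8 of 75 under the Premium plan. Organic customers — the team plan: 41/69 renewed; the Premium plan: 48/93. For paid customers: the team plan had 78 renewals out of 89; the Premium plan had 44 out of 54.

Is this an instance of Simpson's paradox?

No

Affiliate: the team plan 31/129 = 24.0%, the Premium plan 8/75 = 10.7% → the team plan
Organic: the team plan 41/69 = 59.4%, the Premium plan 48/93 = 51.6% → the team plan
Paid: the team plan 78/89 = 87.6%, the Premium plan 44/54 = 81.5% → the team plan
Overall: the team plan 150/287 = 52.3%, the Premium plan 100/222 = 45.0% → the team plan
The team plan wins overall and in every signup group — no reversal.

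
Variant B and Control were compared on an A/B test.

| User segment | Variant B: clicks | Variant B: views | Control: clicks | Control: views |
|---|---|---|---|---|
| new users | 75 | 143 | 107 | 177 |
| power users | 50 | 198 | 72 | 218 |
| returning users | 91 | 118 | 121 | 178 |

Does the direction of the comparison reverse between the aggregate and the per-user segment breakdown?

No

New users: Variant B 75/143 = 52.4%, Control 107/177 = 60.5% → Control
Power users: Variant B 50/198 = 25.3%, Control 72/218 = 33.0% → Control
Returning users: Variant B 91/118 = 77.1%, Control 121/178 = 68.0% → Variant B
Overall: Variant B 216/459 = 47.1%, Control 300/573 = 52.4% → Control
Neither sweeps: Variant B wins 1 of 3 groups, Control wins 2. Control wins overall but not every group — no Simpson reversal.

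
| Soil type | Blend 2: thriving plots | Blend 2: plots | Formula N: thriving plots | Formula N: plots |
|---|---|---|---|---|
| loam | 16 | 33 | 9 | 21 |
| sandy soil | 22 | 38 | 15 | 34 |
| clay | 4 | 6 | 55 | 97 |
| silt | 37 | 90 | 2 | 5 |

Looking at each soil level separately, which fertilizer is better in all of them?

Blend 2

Loam: Blend 2 16/33 = 48.5%, Formula N 9/21 = 42.9% → Blend 2
Sandy soil: Blend 2 22/38 = 57.9%, Formula N 15/34 = 44.1% → Blend 2
Clay: Blend 2 4/6 = 66.7%, Formula N 55/97 = 56.7% → Blend 2
Silt: Blend 2 37/90 = 41.1%, Formula N 2/5 = 40.0% → Blend 2
Blend 2 has the higher rate in all 4 groups.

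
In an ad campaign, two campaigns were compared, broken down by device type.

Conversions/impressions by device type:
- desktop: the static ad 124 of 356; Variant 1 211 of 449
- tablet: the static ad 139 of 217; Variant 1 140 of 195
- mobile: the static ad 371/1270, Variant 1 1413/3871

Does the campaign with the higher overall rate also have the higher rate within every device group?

Yes

Desktop: the static ad 124/356 = 34.8%, Variant 1 211/449 = 47.0% → Variant 1
Tablet: the static ad 139/217 = 64.1%, Variant 1 140/195 = 71.8% → Variant 1
Mobile: the static ad 371/1270 = 29.2%, Variant 1 1413/3871 = 36.5% → Variant 1
Overall: the static ad 634/1843 = 34.4%, Variant 1 1764/4515 = 39.1% → Variant 1
Variant 1 wins overall and in every device group — no reversal.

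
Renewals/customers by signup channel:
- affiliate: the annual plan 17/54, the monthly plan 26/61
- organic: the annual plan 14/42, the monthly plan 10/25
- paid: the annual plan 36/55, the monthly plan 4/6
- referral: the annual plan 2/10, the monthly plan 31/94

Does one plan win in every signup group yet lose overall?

Affiliate: the annual plan 17/54 = 31.5%, the monthly plan 26/61 = 42.6% → the monthly plan
Organic: the annual plan 14/42 = 33.3%, the monthly plan 10/25 = 40.0% → the monthly plan
Paid: the annual plan 36/55 = 65.5%, the monthly plan 4/6 = 66.7% → the monthly plan
Referral: the annual plan 2/10 = 20.0%, the monthly plan 31/94 = 33.0% → the monthly plan
Overall: the annual plan 69/161 = 42.9%, the monthly plan 71/186 = 38.2% → the annual plan
The monthly plan wins each signup group but the annual plan wins overall — the comparison reverses. The monthly plan's customers skew toward referral, which has a lower base rate.

Yes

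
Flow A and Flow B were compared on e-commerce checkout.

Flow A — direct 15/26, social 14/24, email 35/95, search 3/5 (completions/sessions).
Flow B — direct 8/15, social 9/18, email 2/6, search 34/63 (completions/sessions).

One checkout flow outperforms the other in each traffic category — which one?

Direct: Flow A 15/26 = 57.7%, Flow B 8/15 = 53.3% → Flow A
Social: Flow A 14/24 = 58.3%, Flow B 9/18 = 50.0% → Flow A
Email: Flow A 35/95 = 36.8%, Flow B 2/6 = 33.3% → Flow A
Search: Flow A 3/5 = 60.0%, Flow B 34/63 = 54.0% → Flow A
Flow A has the higher rate in all 4 groups.

Flow A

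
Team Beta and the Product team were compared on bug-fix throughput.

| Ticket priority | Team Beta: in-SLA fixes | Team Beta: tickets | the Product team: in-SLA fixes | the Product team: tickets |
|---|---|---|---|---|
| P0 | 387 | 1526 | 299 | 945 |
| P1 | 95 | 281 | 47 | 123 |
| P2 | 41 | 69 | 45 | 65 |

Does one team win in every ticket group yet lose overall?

No

P0: Team Beta 387/1526 = 25.4%, the Product team 299/945 = 31.6% → the Product team
P1: Team Beta 95/281 = 33.8%, the Product team 47/123 = 38.2% → the Product team
P2: Team Beta 41/69 = 59.4%, the Product team 45/65 = 69.2% → the Product team
Overall: Team Beta 523/1876 = 27.9%, the Product team 391/1133 = 34.5% → the Product team
The Product team wins overall and in every ticket group — no reversal.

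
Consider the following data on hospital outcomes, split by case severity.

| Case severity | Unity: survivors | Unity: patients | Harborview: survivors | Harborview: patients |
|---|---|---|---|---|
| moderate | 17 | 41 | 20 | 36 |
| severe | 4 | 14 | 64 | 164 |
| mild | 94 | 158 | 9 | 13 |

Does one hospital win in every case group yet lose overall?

Yes

Moderate: Unity 17/41 = 41.5%, Harborview 20/36 = 55.6% → Harborview
Severe: Unity 4/14 = 28.6%, Harborview 64/164 = 39.0% → Harborview
Mild: Unity 94/158 = 59.5%, Harborview 9/13 = 69.2% → Harborview
Overall: Unity 115/213 = 54.0%, Harborview 93/213 = 43.7% → Unity
Harborview wins each case group but Unity wins overall — the comparison reverses. Harborview's patients skew toward severe, which has a lower base rate.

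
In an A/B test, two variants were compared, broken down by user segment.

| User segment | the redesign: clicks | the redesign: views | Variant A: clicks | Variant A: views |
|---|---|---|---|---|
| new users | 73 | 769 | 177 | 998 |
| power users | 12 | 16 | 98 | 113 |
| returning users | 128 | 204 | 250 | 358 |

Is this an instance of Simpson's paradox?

No

New users: the redesign 73/769 = 9.5%, Variant A 177/998 = 17.7% → Variant A
Power users: the redesign 12/16 = 75.0%, Variant A 98/113 = 86.7% → Variant A
Returning users: the redesign 128/204 = 62.7%, Variant A 250/358 = 69.8% → Variant A
Overall: the redesign 213/989 = 21.5%, Variant A 525/1469 = 35.7% → Variant A
Variant A wins overall and in every user group — no reversal.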